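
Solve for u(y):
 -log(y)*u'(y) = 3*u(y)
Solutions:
 u(y) = C1*exp(-3*li(y))


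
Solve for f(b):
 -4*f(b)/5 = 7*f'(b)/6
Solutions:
 f(b) = C1*exp(-24*b/35)


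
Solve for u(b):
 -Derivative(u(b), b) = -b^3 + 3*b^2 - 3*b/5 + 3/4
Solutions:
 u(b) = C1 + b^4/4 - b^3 + 3*b^2/10 - 3*b/4


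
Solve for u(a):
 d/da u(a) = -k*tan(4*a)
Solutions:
 u(a) = C1 + k*log(cos(4*a))/4


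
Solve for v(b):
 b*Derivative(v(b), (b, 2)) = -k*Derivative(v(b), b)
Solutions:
 v(b) = C1 + b^(1 - re(k))*(C2*sin(log(b)*Abs(im(k))) + C3*cos(log(b)*im(k)))


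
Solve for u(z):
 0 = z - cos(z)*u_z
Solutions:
 u(z) = C1 + Integral(z/cos(z), z)


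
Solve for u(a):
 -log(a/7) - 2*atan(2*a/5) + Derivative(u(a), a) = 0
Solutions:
 u(a) = C1 + a*log(a) + 2*a*atan(2*a/5) - a*log(7) - a - 5*log(4*a^2 + 25)/2


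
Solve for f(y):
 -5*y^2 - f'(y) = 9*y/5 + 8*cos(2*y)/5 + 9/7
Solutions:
 f(y) = C1 - 5*y^3/3 - 9*y^2/10 - 9*y/7 - 8*sin(y)*cos(y)/5


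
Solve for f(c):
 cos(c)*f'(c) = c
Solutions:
 f(c) = C1 + Integral(c/cos(c), c)


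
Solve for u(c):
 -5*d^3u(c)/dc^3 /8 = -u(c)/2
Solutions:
 u(c) = C3*exp(10^(2/3)*c/5) + (C1*sin(10^(2/3)*sqrt(3)*c/10) + C2*cos(10^(2/3)*sqrt(3)*c/10))*exp(-10^(2/3)*c/10)


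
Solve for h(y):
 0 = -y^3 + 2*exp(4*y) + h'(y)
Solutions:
 h(y) = C1 + y^4/4 - exp(4*y)/2


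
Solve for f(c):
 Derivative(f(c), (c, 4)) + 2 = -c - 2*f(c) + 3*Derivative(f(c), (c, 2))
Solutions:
 f(c) = C1*exp(-c) + C2*exp(c) + C3*exp(-sqrt(2)*c) + C4*exp(sqrt(2)*c) - c/2 - 1


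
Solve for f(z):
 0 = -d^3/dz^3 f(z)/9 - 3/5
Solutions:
 f(z) = C1 + C2*z + C3*z^2 - 9*z^3/10


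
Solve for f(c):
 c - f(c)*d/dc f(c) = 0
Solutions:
 f(c) = -sqrt(C1 + c^2)
 f(c) = sqrt(C1 + c^2)


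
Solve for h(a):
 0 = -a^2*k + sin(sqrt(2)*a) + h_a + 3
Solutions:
 h(a) = C1 + a^3*k/3 - 3*a + sqrt(2)*cos(sqrt(2)*a)/2


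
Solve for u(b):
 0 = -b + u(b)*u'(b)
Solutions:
 u(b) = -sqrt(C1 + b^2)
 u(b) = sqrt(C1 + b^2)


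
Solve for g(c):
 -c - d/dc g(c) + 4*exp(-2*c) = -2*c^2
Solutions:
 g(c) = C1 + 2*c^3/3 - c^2/2 - 2*exp(-2*c)


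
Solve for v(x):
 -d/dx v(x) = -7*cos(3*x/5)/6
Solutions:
 v(x) = C1 + 35*sin(3*x/5)/18


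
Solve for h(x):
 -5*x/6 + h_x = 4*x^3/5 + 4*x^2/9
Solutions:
 h(x) = C1 + x^4/5 + 4*x^3/27 + 5*x^2/12


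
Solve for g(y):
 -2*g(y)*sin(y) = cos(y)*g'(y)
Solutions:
 g(y) = C1*cos(y)^2


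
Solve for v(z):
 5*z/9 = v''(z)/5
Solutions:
 v(z) = C1 + C2*z + 25*z^3/54


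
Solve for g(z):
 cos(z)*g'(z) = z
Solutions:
 g(z) = C1 + Integral(z/cos(z), z)


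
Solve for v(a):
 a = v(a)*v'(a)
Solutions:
 v(a) = -sqrt(C1 + a^2)
 v(a) = sqrt(C1 + a^2)


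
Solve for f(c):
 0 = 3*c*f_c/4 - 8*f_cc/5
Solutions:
 f(c) = C1 + C2*erfi(sqrt(15)*c/8)


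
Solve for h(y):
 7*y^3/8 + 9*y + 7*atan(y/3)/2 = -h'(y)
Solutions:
 h(y) = C1 - 7*y^4/32 - 9*y^2/2 - 7*y*atan(y/3)/2 + 21*log(y^2 + 9)/4


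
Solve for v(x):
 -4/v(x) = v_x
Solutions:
 v(x) = -sqrt(C1 - 8*x)
 v(x) = sqrt(C1 - 8*x)


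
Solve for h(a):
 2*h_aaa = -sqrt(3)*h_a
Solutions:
 h(a) = C1 + C2*sin(sqrt(2)*3^(1/4)*a/2) + C3*cos(sqrt(2)*3^(1/4)*a/2)


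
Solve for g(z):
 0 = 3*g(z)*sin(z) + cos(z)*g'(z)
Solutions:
 g(z) = C1*cos(z)^3


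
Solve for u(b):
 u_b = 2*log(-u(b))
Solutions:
 -li(-u(b)) = C1 + 2*b


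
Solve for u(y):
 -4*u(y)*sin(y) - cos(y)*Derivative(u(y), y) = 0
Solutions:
 u(y) = C1*cos(y)^4


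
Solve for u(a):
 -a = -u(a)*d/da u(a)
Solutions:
 u(a) = -sqrt(C1 + a^2)
 u(a) = sqrt(C1 + a^2)


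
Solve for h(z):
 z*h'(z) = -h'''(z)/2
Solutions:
 h(z) = C1 + Integral(C2*airyai(-2^(1/3)*z) + C3*airybi(-2^(1/3)*z), z)


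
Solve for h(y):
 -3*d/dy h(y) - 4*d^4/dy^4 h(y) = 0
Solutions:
 h(y) = C1 + C4*exp(-6^(1/3)*y/2) + (C2*sin(2^(1/3)*3^(5/6)*y/4) + C3*cos(2^(1/3)*3^(5/6)*y/4))*exp(6^(1/3)*y/4)


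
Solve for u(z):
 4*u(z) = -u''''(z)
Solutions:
 u(z) = (C1*sin(z) + C2*cos(z))*exp(-z) + (C3*sin(z) + C4*cos(z))*exp(z)


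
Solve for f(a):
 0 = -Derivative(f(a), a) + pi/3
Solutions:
 f(a) = C1 + pi*a/3


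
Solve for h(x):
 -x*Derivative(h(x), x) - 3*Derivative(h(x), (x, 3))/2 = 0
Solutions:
 h(x) = C1 + Integral(C2*airyai(-2^(1/3)*3^(2/3)*x/3) + C3*airybi(-2^(1/3)*3^(2/3)*x/3), x)


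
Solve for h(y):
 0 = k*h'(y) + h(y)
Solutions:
 h(y) = C1*exp(-y/k)


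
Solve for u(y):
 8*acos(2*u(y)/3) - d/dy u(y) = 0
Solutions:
 Integral(1/acos(2*_y/3), (_y, u(y))) = C1 + 8*y


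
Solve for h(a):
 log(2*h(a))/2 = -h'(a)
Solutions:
 2*Integral(1/(log(_y) + log(2)), (_y, h(a))) = C1 - a


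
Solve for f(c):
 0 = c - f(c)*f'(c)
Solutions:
 f(c) = -sqrt(C1 + c^2)
 f(c) = sqrt(C1 + c^2)


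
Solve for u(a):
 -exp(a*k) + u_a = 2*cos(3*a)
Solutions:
 u(a) = C1 + 2*sin(3*a)/3 + exp(a*k)/k


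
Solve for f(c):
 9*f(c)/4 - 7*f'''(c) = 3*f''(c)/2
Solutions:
 f(c) = C1*exp(-c*((21*sqrt(439) + 440)^(-1/3) + 2 + (21*sqrt(439) + 440)^(1/3))/28)*sin(sqrt(3)*c*(-(21*sqrt(439) + 440)^(1/3) + (21*sqrt(439) + 440)^(-1/3))/28) + C2*exp(-c*((21*sqrt(439) + 440)^(-1/3) + 2 + (21*sqrt(439) + 440)^(1/3))/28)*cos(sqrt(3)*c*(-(21*sqrt(439) + 440)^(1/3) + (21*sqrt(439) + 440)^(-1/3))/28) + C3*exp(c*(-1 + (21*sqrt(439) + 440)^(-1/3) + (21*sqrt(439) + 440)^(1/3))/14)


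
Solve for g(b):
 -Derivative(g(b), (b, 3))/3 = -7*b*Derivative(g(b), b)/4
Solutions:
 g(b) = C1 + Integral(C2*airyai(42^(1/3)*b/2) + C3*airybi(42^(1/3)*b/2), b)


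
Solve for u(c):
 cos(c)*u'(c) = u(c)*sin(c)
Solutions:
 u(c) = C1/cos(c)


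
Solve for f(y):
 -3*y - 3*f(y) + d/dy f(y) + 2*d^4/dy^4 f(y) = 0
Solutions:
 f(y) = C1*exp(y*(-4 - 4*2^(2/3)/(67 + 9*sqrt(57))^(1/3) + 2^(1/3)*(67 + 9*sqrt(57))^(1/3))/12)*sin(2^(1/3)*sqrt(3)*y*(4*2^(1/3)/(67 + 9*sqrt(57))^(1/3) + (67 + 9*sqrt(57))^(1/3))/12) + C2*exp(y*(-4 - 4*2^(2/3)/(67 + 9*sqrt(57))^(1/3) + 2^(1/3)*(67 + 9*sqrt(57))^(1/3))/12)*cos(2^(1/3)*sqrt(3)*y*(4*2^(1/3)/(67 + 9*sqrt(57))^(1/3) + (67 + 9*sqrt(57))^(1/3))/12) + C3*exp(y) + C4*exp(y*(-2^(1/3)*(67 + 9*sqrt(57))^(1/3) - 2 + 4*2^(2/3)/(67 + 9*sqrt(57))^(1/3))/6) - y - 1/3


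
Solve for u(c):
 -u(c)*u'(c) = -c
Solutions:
 u(c) = -sqrt(C1 + c^2)
 u(c) = sqrt(C1 + c^2)


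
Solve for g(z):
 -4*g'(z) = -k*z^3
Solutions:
 g(z) = C1 + k*z^4/16


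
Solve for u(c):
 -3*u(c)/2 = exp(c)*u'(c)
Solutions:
 u(c) = C1*exp(3*exp(-c)/2)


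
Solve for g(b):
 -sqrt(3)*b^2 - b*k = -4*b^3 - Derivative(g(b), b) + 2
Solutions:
 g(b) = C1 - b^4 + sqrt(3)*b^3/3 + b^2*k/2 + 2*b


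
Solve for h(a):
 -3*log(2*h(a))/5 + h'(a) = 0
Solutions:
 -5*Integral(1/(log(_y) + log(2)), (_y, h(a)))/3 = C1 - a


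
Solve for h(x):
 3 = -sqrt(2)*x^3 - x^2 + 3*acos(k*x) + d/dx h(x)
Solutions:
 h(x) = C1 + sqrt(2)*x^4/4 + x^3/3 + 3*x - 3*Piecewise((x*acos(k*x) - sqrt(-k^2*x^2 + 1)/k, Ne(k, 0)), (pi*x/2, True))


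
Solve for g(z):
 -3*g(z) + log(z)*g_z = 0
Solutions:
 g(z) = C1*exp(3*li(z))


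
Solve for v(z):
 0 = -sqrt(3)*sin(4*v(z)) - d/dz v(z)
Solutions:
 v(z) = -acos((-C1 - exp(8*sqrt(3)*z))/(C1 - exp(8*sqrt(3)*z)))/4 + pi/2
 v(z) = acos((-C1 - exp(8*sqrt(3)*z))/(C1 - exp(8*sqrt(3)*z)))/4


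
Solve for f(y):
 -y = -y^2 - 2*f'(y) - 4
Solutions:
 f(y) = C1 - y^3/6 + y^2/4 - 2*y


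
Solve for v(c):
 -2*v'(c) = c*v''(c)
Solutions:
 v(c) = C1 + C2/c


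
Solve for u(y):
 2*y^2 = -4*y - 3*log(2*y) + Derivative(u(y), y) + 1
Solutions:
 u(y) = C1 + 2*y^3/3 + 2*y^2 + 3*y*log(y) - 4*y + y*log(8)


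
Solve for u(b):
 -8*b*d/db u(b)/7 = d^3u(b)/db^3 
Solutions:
 u(b) = C1 + Integral(C2*airyai(-2*7^(2/3)*b/7) + C3*airybi(-2*7^(2/3)*b/7), b)


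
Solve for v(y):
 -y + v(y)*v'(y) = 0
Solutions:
 v(y) = -sqrt(C1 + y^2)
 v(y) = sqrt(C1 + y^2)


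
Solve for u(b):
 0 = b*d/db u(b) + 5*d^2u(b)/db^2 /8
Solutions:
 u(b) = C1 + C2*erf(2*sqrt(5)*b/5)


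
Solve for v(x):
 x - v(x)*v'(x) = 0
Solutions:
 v(x) = -sqrt(C1 + x^2)
 v(x) = sqrt(C1 + x^2)


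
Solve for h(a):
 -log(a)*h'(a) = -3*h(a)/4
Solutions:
 h(a) = C1*exp(3*li(a)/4)


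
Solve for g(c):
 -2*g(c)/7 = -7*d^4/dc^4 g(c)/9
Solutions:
 g(c) = C1*exp(-2^(1/4)*sqrt(21)*c/7) + C2*exp(2^(1/4)*sqrt(21)*c/7) + C3*sin(2^(1/4)*sqrt(21)*c/7) + C4*cos(2^(1/4)*sqrt(21)*c/7)


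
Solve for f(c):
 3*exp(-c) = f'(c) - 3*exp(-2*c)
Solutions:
 f(c) = C1 - 3*exp(-c) - 3*exp(-2*c)/2


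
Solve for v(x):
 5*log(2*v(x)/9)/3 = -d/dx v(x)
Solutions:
 3*Integral(1/(log(_y) - 2*log(3) + log(2)), (_y, v(x)))/5 = C1 - x


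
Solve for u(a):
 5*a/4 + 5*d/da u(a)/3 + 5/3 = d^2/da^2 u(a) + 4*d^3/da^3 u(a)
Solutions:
 u(a) = C1 + C2*exp(a*(-3 + sqrt(249))/24) + C3*exp(-a*(3 + sqrt(249))/24) - 3*a^2/8 - 29*a/20


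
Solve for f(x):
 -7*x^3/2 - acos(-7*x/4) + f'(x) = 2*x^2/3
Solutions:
 f(x) = C1 + 7*x^4/8 + 2*x^3/9 + x*acos(-7*x/4) + sqrt(16 - 49*x^2)/7


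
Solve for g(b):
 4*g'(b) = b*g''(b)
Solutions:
 g(b) = C1 + C2*b^5


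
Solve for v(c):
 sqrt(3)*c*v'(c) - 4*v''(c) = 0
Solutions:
 v(c) = C1 + C2*erfi(sqrt(2)*3^(1/4)*c/4)


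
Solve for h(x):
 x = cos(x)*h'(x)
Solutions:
 h(x) = C1 + Integral(x/cos(x), x)


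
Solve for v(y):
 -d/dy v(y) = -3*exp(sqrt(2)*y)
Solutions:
 v(y) = C1 + 3*sqrt(2)*exp(sqrt(2)*y)/2


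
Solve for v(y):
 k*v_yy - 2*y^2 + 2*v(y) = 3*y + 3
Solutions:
 v(y) = C1*exp(-sqrt(2)*y*sqrt(-1/k)) + C2*exp(sqrt(2)*y*sqrt(-1/k)) - k + y^2 + 3*y/2 + 3/2


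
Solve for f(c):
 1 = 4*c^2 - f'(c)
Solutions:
 f(c) = C1 + 4*c^3/3 - c


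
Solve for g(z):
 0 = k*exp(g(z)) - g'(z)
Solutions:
 g(z) = log(-1/(C1 + k*z))


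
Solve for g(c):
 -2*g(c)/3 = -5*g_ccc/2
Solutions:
 g(c) = C3*exp(30^(2/3)*c/15) + (C1*sin(10^(2/3)*3^(1/6)*c/10) + C2*cos(10^(2/3)*3^(1/6)*c/10))*exp(-30^(2/3)*c/30)


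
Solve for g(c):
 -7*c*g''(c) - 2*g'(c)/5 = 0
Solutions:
 g(c) = C1 + C2*c^(33/35)


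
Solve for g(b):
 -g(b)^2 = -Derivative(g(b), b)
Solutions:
 g(b) = -1/(C1 + b)


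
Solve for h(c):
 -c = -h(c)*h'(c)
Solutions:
 h(c) = -sqrt(C1 + c^2)
 h(c) = sqrt(C1 + c^2)


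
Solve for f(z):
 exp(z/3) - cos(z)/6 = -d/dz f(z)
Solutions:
 f(z) = C1 - 3*exp(z/3) + sin(z)/6


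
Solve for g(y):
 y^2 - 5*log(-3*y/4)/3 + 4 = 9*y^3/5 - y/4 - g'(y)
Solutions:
 g(y) = C1 + 9*y^4/20 - y^3/3 - y^2/8 + 5*y*log(-y)/3 + y*(-17/3 - 4*log(2) + log(3) + 2*log(6)/3)


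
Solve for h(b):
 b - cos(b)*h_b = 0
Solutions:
 h(b) = C1 + Integral(b/cos(b), b)


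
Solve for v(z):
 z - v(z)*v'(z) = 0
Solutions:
 v(z) = -sqrt(C1 + z^2)
 v(z) = sqrt(C1 + z^2)


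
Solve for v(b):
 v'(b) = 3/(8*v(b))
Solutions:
 v(b) = -sqrt(C1 + 3*b)/2
 v(b) = sqrt(C1 + 3*b)/2


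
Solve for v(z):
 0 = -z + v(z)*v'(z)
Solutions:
 v(z) = -sqrt(C1 + z^2)
 v(z) = sqrt(C1 + z^2)


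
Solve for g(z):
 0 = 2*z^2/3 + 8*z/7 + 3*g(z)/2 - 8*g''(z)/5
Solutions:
 g(z) = C1*exp(-sqrt(15)*z/4) + C2*exp(sqrt(15)*z/4) - 4*z^2/9 - 16*z/21 - 128/135


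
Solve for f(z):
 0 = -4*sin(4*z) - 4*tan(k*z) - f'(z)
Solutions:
 f(z) = C1 - 4*Piecewise((-log(cos(k*z))/k, Ne(k, 0)), (0, True)) + cos(4*z)


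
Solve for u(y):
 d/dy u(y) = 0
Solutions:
 u(y) = C1


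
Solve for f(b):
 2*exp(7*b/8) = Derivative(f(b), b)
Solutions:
 f(b) = C1 + 16*exp(7*b/8)/7


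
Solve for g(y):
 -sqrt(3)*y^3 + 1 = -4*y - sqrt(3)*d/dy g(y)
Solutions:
 g(y) = C1 + y^4/4 - 2*sqrt(3)*y^2/3 - sqrt(3)*y/3


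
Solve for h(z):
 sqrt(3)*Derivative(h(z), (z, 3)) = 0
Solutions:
 h(z) = C1 + C2*z + C3*z^2


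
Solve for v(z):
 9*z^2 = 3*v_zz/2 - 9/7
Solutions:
 v(z) = C1 + C2*z + z^4/2 + 3*z^2/7


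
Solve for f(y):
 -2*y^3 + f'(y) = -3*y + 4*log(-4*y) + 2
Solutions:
 f(y) = C1 + y^4/2 - 3*y^2/2 + 4*y*log(-y) + 2*y*(-1 + 4*log(2))


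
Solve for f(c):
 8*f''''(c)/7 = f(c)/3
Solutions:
 f(c) = C1*exp(-378^(1/4)*c/6) + C2*exp(378^(1/4)*c/6) + C3*sin(378^(1/4)*c/6) + C4*cos(378^(1/4)*c/6)


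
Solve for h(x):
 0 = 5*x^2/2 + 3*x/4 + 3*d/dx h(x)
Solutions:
 h(x) = C1 - 5*x^3/18 - x^2/8


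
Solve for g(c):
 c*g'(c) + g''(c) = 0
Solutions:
 g(c) = C1 + C2*erf(sqrt(2)*c/2)


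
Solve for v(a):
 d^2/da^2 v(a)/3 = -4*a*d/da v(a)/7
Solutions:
 v(a) = C1 + C2*erf(sqrt(42)*a/7)


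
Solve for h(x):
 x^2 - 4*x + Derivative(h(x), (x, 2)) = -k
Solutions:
 h(x) = C1 + C2*x - k*x^2/2 - x^4/12 + 2*x^3/3


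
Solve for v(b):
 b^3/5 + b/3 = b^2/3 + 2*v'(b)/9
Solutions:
 v(b) = C1 + 9*b^4/40 - b^3/2 + 3*b^2/4


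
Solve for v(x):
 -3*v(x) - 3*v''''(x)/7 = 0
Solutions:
 v(x) = (C1*sin(sqrt(2)*7^(1/4)*x/2) + C2*cos(sqrt(2)*7^(1/4)*x/2))*exp(-sqrt(2)*7^(1/4)*x/2) + (C3*sin(sqrt(2)*7^(1/4)*x/2) + C4*cos(sqrt(2)*7^(1/4)*x/2))*exp(sqrt(2)*7^(1/4)*x/2)


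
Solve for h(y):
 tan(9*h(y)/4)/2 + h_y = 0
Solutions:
 h(y) = -4*asin(C1*exp(-9*y/8))/9 + 4*pi/9
 h(y) = 4*asin(C1*exp(-9*y/8))/9


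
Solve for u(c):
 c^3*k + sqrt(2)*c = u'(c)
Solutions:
 u(c) = C1 + c^4*k/4 + sqrt(2)*c^2/2


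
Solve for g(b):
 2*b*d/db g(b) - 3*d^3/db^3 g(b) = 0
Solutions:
 g(b) = C1 + Integral(C2*airyai(2^(1/3)*3^(2/3)*b/3) + C3*airybi(2^(1/3)*3^(2/3)*b/3), b)


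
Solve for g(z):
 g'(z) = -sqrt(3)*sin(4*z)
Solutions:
 g(z) = C1 + sqrt(3)*cos(4*z)/4


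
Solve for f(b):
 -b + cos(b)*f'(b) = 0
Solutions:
 f(b) = C1 + Integral(b/cos(b), b)


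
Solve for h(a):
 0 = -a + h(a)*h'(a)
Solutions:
 h(a) = -sqrt(C1 + a^2)
 h(a) = sqrt(C1 + a^2)


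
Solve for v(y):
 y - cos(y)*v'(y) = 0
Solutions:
 v(y) = C1 + Integral(y/cos(y), y)


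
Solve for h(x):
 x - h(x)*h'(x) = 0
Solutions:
 h(x) = -sqrt(C1 + x^2)
 h(x) = sqrt(C1 + x^2)


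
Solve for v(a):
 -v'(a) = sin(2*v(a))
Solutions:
 v(a) = pi - acos((-C1 - exp(4*a))/(C1 - exp(4*a)))/2
 v(a) = acos((-C1 - exp(4*a))/(C1 - exp(4*a)))/2


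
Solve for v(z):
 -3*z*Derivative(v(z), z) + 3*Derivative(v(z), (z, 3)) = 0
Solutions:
 v(z) = C1 + Integral(C2*airyai(z) + C3*airybi(z), z)


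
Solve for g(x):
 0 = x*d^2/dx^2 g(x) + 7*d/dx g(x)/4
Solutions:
 g(x) = C1 + C2/x^(3/4)


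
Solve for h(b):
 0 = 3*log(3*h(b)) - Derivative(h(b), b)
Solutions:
 -Integral(1/(log(_y) + log(3)), (_y, h(b)))/3 = C1 - b


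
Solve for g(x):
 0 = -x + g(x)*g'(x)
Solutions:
 g(x) = -sqrt(C1 + x^2)
 g(x) = sqrt(C1 + x^2)


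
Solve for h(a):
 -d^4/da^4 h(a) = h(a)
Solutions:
 h(a) = (C1*sin(sqrt(2)*a/2) + C2*cos(sqrt(2)*a/2))*exp(-sqrt(2)*a/2) + (C3*sin(sqrt(2)*a/2) + C4*cos(sqrt(2)*a/2))*exp(sqrt(2)*a/2)


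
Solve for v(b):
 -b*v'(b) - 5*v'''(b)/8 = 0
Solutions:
 v(b) = C1 + Integral(C2*airyai(-2*5^(2/3)*b/5) + C3*airybi(-2*5^(2/3)*b/5), b)


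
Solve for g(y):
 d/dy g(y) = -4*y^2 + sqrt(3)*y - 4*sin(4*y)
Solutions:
 g(y) = C1 - 4*y^3/3 + sqrt(3)*y^2/2 + cos(4*y)


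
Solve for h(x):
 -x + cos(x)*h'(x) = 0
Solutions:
 h(x) = C1 + Integral(x/cos(x), x)


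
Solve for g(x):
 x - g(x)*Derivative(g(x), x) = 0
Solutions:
 g(x) = -sqrt(C1 + x^2)
 g(x) = sqrt(C1 + x^2)


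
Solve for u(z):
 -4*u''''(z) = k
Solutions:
 u(z) = C1 + C2*z + C3*z^2 + C4*z^3 - k*z^4/96


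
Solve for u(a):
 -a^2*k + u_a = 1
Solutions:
 u(a) = C1 + a^3*k/3 + a


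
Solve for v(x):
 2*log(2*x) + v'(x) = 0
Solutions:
 v(x) = C1 - 2*x*log(x) - x*log(4) + 2*x


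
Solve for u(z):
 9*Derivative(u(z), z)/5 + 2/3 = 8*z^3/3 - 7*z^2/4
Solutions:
 u(z) = C1 + 10*z^4/27 - 35*z^3/108 - 10*z/27


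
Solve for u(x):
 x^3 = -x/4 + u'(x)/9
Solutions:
 u(x) = C1 + 9*x^4/4 + 9*x^2/8


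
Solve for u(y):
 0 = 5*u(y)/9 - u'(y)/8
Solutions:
 u(y) = C1*exp(40*y/9)


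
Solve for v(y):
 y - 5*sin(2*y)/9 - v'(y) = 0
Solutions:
 v(y) = C1 + y^2/2 + 5*cos(2*y)/18


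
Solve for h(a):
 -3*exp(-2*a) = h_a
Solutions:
 h(a) = C1 + 3*exp(-2*a)/2


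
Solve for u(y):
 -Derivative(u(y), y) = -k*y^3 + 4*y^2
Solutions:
 u(y) = C1 + k*y^4/4 - 4*y^3/3


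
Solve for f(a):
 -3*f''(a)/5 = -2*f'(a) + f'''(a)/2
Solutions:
 f(a) = C1 + C2*exp(a*(-3 + sqrt(109))/5) + C3*exp(-a*(3 + sqrt(109))/5)


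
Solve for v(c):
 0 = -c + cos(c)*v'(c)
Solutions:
 v(c) = C1 + Integral(c/cos(c), c)


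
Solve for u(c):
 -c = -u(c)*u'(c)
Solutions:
 u(c) = -sqrt(C1 + c^2)
 u(c) = sqrt(C1 + c^2)


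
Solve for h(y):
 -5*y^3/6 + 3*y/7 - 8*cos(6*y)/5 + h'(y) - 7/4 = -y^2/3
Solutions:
 h(y) = C1 + 5*y^4/24 - y^3/9 - 3*y^2/14 + 7*y/4 + 4*sin(6*y)/15


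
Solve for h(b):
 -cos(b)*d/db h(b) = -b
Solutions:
 h(b) = C1 + Integral(b/cos(b), b)


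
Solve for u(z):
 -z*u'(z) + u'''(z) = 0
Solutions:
 u(z) = C1 + Integral(C2*airyai(z) + C3*airybi(z), z)


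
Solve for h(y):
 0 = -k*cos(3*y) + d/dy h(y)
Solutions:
 h(y) = C1 + k*sin(3*y)/3


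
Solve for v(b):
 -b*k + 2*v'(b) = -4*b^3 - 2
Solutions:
 v(b) = C1 - b^4/2 + b^2*k/4 - b


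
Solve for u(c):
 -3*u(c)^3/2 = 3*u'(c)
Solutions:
 u(c) = -sqrt(-1/(C1 - c))
 u(c) = sqrt(-1/(C1 - c))


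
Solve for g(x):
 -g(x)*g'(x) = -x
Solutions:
 g(x) = -sqrt(C1 + x^2)
 g(x) = sqrt(C1 + x^2)


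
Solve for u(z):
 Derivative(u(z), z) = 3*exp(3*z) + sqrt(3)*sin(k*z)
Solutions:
 u(z) = C1 + exp(3*z) - sqrt(3)*cos(k*z)/k


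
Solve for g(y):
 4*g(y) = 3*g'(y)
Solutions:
 g(y) = C1*exp(4*y/3)


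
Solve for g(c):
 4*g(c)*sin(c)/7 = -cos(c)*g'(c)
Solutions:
 g(c) = C1*cos(c)^(4/7)


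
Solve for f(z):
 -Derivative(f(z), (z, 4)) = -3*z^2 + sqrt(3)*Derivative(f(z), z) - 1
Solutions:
 f(z) = C1 + C4*exp(-3^(1/6)*z) + sqrt(3)*z^3/3 + sqrt(3)*z/3 + (C2*sin(3^(2/3)*z/2) + C3*cos(3^(2/3)*z/2))*exp(3^(1/6)*z/2)


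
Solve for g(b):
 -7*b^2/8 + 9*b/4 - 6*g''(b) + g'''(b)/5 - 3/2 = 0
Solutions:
 g(b) = C1 + C2*b + C3*exp(30*b) - 7*b^4/576 + 263*b^3/4320 - 5137*b^2/43200


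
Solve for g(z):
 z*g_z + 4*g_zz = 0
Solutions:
 g(z) = C1 + C2*erf(sqrt(2)*z/4)


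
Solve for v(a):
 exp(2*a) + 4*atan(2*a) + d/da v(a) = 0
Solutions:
 v(a) = C1 - 4*a*atan(2*a) - exp(2*a)/2 + log(4*a^2 + 1)


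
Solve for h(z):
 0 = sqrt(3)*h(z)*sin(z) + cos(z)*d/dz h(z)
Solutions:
 h(z) = C1*cos(z)^(sqrt(3))


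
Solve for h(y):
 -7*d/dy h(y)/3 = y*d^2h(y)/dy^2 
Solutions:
 h(y) = C1 + C2/y^(4/3)


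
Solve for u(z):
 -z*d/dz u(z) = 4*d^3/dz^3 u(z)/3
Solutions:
 u(z) = C1 + Integral(C2*airyai(-6^(1/3)*z/2) + C3*airybi(-6^(1/3)*z/2), z)


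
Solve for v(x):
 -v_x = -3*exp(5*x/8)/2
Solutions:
 v(x) = C1 + 12*exp(5*x/8)/5


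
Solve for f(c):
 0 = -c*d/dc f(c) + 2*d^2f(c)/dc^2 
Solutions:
 f(c) = C1 + C2*erfi(c/2)


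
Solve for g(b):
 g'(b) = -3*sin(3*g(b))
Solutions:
 g(b) = -acos((-C1 - exp(18*b))/(C1 - exp(18*b)))/3 + 2*pi/3
 g(b) = acos((-C1 - exp(18*b))/(C1 - exp(18*b)))/3


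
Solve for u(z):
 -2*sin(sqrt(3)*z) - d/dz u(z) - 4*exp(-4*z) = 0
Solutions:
 u(z) = C1 + 2*sqrt(3)*cos(sqrt(3)*z)/3 + exp(-4*z)


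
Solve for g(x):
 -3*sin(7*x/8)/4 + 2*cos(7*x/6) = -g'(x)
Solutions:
 g(x) = C1 - 12*sin(7*x/6)/7 - 6*cos(7*x/8)/7


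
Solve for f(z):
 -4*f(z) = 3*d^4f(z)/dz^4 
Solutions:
 f(z) = (C1*sin(3^(3/4)*z/3) + C2*cos(3^(3/4)*z/3))*exp(-3^(3/4)*z/3) + (C3*sin(3^(3/4)*z/3) + C4*cos(3^(3/4)*z/3))*exp(3^(3/4)*z/3)


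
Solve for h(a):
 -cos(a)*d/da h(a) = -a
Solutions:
 h(a) = C1 + Integral(a/cos(a), a)


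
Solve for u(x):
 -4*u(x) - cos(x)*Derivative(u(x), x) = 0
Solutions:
 u(x) = C1*(sin(x)^2 - 2*sin(x) + 1)/(sin(x)^2 + 2*sin(x) + 1)


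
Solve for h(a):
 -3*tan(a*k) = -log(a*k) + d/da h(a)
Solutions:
 h(a) = C1 + a*log(a*k) - a - 3*Piecewise((-log(cos(a*k))/k, Ne(k, 0)), (0, True))


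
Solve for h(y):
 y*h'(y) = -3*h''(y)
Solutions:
 h(y) = C1 + C2*erf(sqrt(6)*y/6)


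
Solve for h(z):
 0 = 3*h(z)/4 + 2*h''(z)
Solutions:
 h(z) = C1*sin(sqrt(6)*z/4) + C2*cos(sqrt(6)*z/4)


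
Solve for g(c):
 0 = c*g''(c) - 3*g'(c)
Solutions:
 g(c) = C1 + C2*c^4


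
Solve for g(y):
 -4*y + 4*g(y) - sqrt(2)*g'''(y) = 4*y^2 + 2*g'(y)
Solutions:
 g(y) = C1*exp(y*(-3*2^(1/6)*(1 + sqrt(sqrt(2)/27 + 1))^(1/3) + 2^(1/3)/(1 + sqrt(sqrt(2)/27 + 1))^(1/3))/6)*sin(y*(sqrt(6)/(sqrt(2) + sqrt(2*sqrt(2)/27 + 2))^(1/3) + 3*sqrt(3)*(sqrt(2) + sqrt(2*sqrt(2)/27 + 2))^(1/3))/6) + C2*exp(y*(-3*2^(1/6)*(1 + sqrt(sqrt(2)/27 + 1))^(1/3) + 2^(1/3)/(1 + sqrt(sqrt(2)/27 + 1))^(1/3))/6)*cos(y*(sqrt(6)/(sqrt(2) + sqrt(2*sqrt(2)/27 + 2))^(1/3) + 3*sqrt(3)*(sqrt(2) + sqrt(2*sqrt(2)/27 + 2))^(1/3))/6) + C3*exp(y*(-2^(1/3)/(3*(1 + sqrt(sqrt(2)/27 + 1))^(1/3)) + 2^(1/6)*(1 + sqrt(sqrt(2)/27 + 1))^(1/3))) + y^2 + 2*y + 1


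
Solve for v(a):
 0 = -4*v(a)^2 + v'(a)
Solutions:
 v(a) = -1/(C1 + 4*a)


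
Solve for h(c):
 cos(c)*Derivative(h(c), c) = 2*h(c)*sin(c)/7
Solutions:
 h(c) = C1/cos(c)^(2/7)


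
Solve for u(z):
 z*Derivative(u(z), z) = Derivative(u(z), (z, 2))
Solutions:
 u(z) = C1 + C2*erfi(sqrt(2)*z/2)


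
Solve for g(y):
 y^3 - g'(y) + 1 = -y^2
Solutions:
 g(y) = C1 + y^4/4 + y^3/3 + y


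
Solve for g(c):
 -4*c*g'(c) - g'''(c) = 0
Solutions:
 g(c) = C1 + Integral(C2*airyai(-2^(2/3)*c) + C3*airybi(-2^(2/3)*c), c)


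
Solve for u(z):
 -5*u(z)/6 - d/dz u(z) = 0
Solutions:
 u(z) = C1*exp(-5*z/6)


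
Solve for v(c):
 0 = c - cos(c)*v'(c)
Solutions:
 v(c) = C1 + Integral(c/cos(c), c)


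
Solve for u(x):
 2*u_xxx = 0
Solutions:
 u(x) = C1 + C2*x + C3*x^2


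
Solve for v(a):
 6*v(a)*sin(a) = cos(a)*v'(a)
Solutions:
 v(a) = C1/cos(a)^6


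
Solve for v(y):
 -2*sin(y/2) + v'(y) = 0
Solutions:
 v(y) = C1 - 4*cos(y/2)


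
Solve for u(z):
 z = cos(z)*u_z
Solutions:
 u(z) = C1 + Integral(z/cos(z), z)


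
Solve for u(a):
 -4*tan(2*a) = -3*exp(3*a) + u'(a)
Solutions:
 u(a) = C1 + exp(3*a) + 2*log(cos(2*a))


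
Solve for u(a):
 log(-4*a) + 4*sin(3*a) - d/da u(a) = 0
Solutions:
 u(a) = C1 + a*log(-a) - a + 2*a*log(2) - 4*cos(3*a)/3


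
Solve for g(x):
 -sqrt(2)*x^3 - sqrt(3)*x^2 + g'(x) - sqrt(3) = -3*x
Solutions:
 g(x) = C1 + sqrt(2)*x^4/4 + sqrt(3)*x^3/3 - 3*x^2/2 + sqrt(3)*x


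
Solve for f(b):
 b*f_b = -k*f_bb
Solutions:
 f(b) = C1 + C2*sqrt(k)*erf(sqrt(2)*b*sqrt(1/k)/2)


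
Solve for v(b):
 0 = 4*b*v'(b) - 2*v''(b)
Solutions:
 v(b) = C1 + C2*erfi(b)


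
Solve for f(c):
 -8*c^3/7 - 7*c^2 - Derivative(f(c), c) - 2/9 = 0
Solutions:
 f(c) = C1 - 2*c^4/7 - 7*c^3/3 - 2*c/9


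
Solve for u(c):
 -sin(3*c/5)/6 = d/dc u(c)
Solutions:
 u(c) = C1 + 5*cos(3*c/5)/18


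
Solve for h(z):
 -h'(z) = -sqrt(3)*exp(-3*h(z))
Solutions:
 h(z) = log(C1 + 3*sqrt(3)*z)/3
 h(z) = log((-3^(1/3) - 3^(5/6)*I)*(C1 + sqrt(3)*z)^(1/3)/2)
 h(z) = log((-3^(1/3) + 3^(5/6)*I)*(C1 + sqrt(3)*z)^(1/3)/2)


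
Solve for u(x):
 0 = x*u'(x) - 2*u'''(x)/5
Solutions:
 u(x) = C1 + Integral(C2*airyai(2^(2/3)*5^(1/3)*x/2) + C3*airybi(2^(2/3)*5^(1/3)*x/2), x)


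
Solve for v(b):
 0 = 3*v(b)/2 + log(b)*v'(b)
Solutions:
 v(b) = C1*exp(-3*li(b)/2)


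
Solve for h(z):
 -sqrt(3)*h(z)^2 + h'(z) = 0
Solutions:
 h(z) = -1/(C1 + sqrt(3)*z)


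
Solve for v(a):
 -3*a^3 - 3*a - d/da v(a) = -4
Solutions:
 v(a) = C1 - 3*a^4/4 - 3*a^2/2 + 4*a


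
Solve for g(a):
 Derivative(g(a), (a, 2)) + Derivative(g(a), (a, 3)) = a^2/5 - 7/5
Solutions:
 g(a) = C1 + C2*a + C3*exp(-a) + a^4/60 - a^3/15 - a^2/2


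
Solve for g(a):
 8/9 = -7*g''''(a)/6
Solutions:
 g(a) = C1 + C2*a + C3*a^2 + C4*a^3 - 2*a^4/63


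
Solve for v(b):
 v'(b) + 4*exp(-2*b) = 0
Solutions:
 v(b) = C1 + 2*exp(-2*b)


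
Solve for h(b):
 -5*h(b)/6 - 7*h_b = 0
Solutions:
 h(b) = C1*exp(-5*b/42)


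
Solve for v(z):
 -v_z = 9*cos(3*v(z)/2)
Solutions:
 v(z) = -2*asin((C1 + exp(27*z))/(C1 - exp(27*z)))/3 + 2*pi/3
 v(z) = 2*asin((C1 + exp(27*z))/(C1 - exp(27*z)))/3


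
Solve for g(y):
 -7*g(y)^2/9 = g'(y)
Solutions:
 g(y) = 9/(C1 + 7*y)


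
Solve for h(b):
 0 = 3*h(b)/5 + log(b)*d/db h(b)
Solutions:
 h(b) = C1*exp(-3*li(b)/5)


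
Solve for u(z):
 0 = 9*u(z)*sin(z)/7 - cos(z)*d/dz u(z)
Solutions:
 u(z) = C1/cos(z)^(9/7)


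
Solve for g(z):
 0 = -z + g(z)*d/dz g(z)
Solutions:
 g(z) = -sqrt(C1 + z^2)
 g(z) = sqrt(C1 + z^2)


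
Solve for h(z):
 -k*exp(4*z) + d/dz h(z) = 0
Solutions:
 h(z) = C1 + k*exp(4*z)/4


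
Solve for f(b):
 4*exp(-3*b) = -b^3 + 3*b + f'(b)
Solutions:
 f(b) = C1 + b^4/4 - 3*b^2/2 - 4*exp(-3*b)/3


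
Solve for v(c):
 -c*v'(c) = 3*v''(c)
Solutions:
 v(c) = C1 + C2*erf(sqrt(6)*c/6)


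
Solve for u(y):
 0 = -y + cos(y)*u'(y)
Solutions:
 u(y) = C1 + Integral(y/cos(y), y)


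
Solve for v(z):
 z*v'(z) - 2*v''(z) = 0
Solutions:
 v(z) = C1 + C2*erfi(z/2)


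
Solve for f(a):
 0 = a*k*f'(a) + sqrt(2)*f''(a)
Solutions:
 f(a) = Piecewise((-2^(3/4)*sqrt(pi)*C1*erf(2^(1/4)*a*sqrt(k)/2)/(2*sqrt(k)) - C2, (k > 0) | (k < 0)), (-C1*a - C2, True))


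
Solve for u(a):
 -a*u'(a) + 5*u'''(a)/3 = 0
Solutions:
 u(a) = C1 + Integral(C2*airyai(3^(1/3)*5^(2/3)*a/5) + C3*airybi(3^(1/3)*5^(2/3)*a/5), a)


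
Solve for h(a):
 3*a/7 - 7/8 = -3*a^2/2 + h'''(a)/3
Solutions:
 h(a) = C1 + C2*a + C3*a^2 + 3*a^5/40 + 3*a^4/56 - 7*a^3/16


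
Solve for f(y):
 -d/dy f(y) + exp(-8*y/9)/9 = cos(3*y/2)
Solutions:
 f(y) = C1 - 2*sin(3*y/2)/3 - exp(-8*y/9)/8


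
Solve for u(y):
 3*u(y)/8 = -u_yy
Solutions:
 u(y) = C1*sin(sqrt(6)*y/4) + C2*cos(sqrt(6)*y/4)


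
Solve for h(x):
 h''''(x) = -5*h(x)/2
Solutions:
 h(x) = (C1*sin(10^(1/4)*x/2) + C2*cos(10^(1/4)*x/2))*exp(-10^(1/4)*x/2) + (C3*sin(10^(1/4)*x/2) + C4*cos(10^(1/4)*x/2))*exp(10^(1/4)*x/2)


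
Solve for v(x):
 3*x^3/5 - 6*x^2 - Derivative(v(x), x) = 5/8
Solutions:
 v(x) = C1 + 3*x^4/20 - 2*x^3 - 5*x/8


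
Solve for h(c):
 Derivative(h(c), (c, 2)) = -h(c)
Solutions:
 h(c) = C1*sin(c) + C2*cos(c)


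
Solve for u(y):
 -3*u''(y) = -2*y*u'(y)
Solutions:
 u(y) = C1 + C2*erfi(sqrt(3)*y/3)


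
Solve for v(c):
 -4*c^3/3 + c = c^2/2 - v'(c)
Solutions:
 v(c) = C1 + c^4/3 + c^3/6 - c^2/2


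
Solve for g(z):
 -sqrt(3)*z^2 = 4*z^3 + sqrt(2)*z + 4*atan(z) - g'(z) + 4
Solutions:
 g(z) = C1 + z^4 + sqrt(3)*z^3/3 + sqrt(2)*z^2/2 + 4*z*atan(z) + 4*z - 2*log(z^2 + 1)


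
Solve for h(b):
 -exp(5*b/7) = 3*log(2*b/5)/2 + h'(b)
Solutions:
 h(b) = C1 - 3*b*log(b)/2 + b*(-2*log(2) + log(10)/2 + 3/2 + log(5)) - 7*exp(5*b/7)/5


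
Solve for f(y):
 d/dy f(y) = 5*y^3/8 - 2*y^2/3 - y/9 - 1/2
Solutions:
 f(y) = C1 + 5*y^4/32 - 2*y^3/9 - y^2/18 - y/2


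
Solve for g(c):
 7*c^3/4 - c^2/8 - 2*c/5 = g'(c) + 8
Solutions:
 g(c) = C1 + 7*c^4/16 - c^3/24 - c^2/5 - 8*c


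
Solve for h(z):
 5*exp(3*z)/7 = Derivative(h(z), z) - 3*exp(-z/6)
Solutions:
 h(z) = C1 + 5*exp(3*z)/21 - 18*exp(-z/6)


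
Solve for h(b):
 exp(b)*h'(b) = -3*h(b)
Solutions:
 h(b) = C1*exp(3*exp(-b))


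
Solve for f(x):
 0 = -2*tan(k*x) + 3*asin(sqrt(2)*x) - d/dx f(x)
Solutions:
 f(x) = C1 + 3*x*asin(sqrt(2)*x) + 3*sqrt(2)*sqrt(1 - 2*x^2)/2 - 2*Piecewise((-log(cos(k*x))/k, Ne(k, 0)), (0, True))


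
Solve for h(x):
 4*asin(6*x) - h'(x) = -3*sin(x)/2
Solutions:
 h(x) = C1 + 4*x*asin(6*x) + 2*sqrt(1 - 36*x^2)/3 - 3*cos(x)/2


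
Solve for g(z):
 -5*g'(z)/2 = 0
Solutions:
 g(z) = C1


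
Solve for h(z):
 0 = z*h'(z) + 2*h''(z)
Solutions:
 h(z) = C1 + C2*erf(z/2)


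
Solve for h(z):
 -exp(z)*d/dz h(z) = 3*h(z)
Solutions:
 h(z) = C1*exp(3*exp(-z))


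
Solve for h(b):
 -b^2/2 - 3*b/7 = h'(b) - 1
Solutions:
 h(b) = C1 - b^3/6 - 3*b^2/14 + b


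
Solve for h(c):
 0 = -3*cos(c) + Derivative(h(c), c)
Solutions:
 h(c) = C1 + 3*sin(c)


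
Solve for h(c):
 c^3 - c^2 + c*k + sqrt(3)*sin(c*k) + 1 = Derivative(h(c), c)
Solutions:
 h(c) = C1 + c^4/4 - c^3/3 + c^2*k/2 + c - sqrt(3)*cos(c*k)/k


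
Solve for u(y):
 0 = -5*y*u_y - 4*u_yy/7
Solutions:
 u(y) = C1 + C2*erf(sqrt(70)*y/4)


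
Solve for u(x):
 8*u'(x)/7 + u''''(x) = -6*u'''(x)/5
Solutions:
 u(x) = C1 + C2*exp(x*(-28 + 14*14^(1/3)/(15*sqrt(85) + 139)^(1/3) + 14^(2/3)*(15*sqrt(85) + 139)^(1/3))/70)*sin(14^(1/3)*sqrt(3)*x*(-14^(1/3)*(15*sqrt(85) + 139)^(1/3) + 14/(15*sqrt(85) + 139)^(1/3))/70) + C3*exp(x*(-28 + 14*14^(1/3)/(15*sqrt(85) + 139)^(1/3) + 14^(2/3)*(15*sqrt(85) + 139)^(1/3))/70)*cos(14^(1/3)*sqrt(3)*x*(-14^(1/3)*(15*sqrt(85) + 139)^(1/3) + 14/(15*sqrt(85) + 139)^(1/3))/70) + C4*exp(-x*(14*14^(1/3)/(15*sqrt(85) + 139)^(1/3) + 14 + 14^(2/3)*(15*sqrt(85) + 139)^(1/3))/35)


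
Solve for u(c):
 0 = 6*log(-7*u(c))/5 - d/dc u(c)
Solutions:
 -5*Integral(1/(log(-_y) + log(7)), (_y, u(c)))/6 = C1 - c


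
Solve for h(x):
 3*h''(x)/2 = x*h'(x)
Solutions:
 h(x) = C1 + C2*erfi(sqrt(3)*x/3)


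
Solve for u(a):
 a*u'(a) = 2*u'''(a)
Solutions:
 u(a) = C1 + Integral(C2*airyai(2^(2/3)*a/2) + C3*airybi(2^(2/3)*a/2), a)


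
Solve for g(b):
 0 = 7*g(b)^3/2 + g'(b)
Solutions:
 g(b) = -sqrt(-1/(C1 - 7*b))
 g(b) = sqrt(-1/(C1 - 7*b))


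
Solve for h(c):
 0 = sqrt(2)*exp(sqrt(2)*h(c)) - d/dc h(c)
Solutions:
 h(c) = sqrt(2)*(2*log(-1/(C1 + sqrt(2)*c)) - log(2))/4


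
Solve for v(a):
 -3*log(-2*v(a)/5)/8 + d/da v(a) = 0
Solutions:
 -8*Integral(1/(log(-_y) - log(5) + log(2)), (_y, v(a)))/3 = C1 - a


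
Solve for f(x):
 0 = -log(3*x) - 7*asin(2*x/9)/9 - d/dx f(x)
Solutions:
 f(x) = C1 - x*log(x) - 7*x*asin(2*x/9)/9 - x*log(3) + x - 7*sqrt(81 - 4*x^2)/18


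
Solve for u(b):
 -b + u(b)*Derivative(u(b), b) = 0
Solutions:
 u(b) = -sqrt(C1 + b^2)
 u(b) = sqrt(C1 + b^2)


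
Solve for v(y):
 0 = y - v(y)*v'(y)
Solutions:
 v(y) = -sqrt(C1 + y^2)
 v(y) = sqrt(C1 + y^2)


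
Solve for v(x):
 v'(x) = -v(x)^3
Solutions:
 v(x) = -sqrt(2)*sqrt(-1/(C1 - x))/2
 v(x) = sqrt(2)*sqrt(-1/(C1 - x))/2


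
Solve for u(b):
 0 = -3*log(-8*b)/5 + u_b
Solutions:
 u(b) = C1 + 3*b*log(-b)/5 + 3*b*(-1 + 3*log(2))/5


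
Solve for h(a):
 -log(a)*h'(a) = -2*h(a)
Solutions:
 h(a) = C1*exp(2*li(a))


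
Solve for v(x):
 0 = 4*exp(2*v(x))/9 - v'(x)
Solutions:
 v(x) = log(-sqrt(-1/(C1 + 4*x))) - log(2)/2 + log(3)
 v(x) = log(-1/(C1 + 4*x))/2 - log(2)/2 + log(3)


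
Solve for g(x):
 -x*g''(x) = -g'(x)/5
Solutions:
 g(x) = C1 + C2*x^(6/5)


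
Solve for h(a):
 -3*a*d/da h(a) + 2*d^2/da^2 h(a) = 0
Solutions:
 h(a) = C1 + C2*erfi(sqrt(3)*a/2)


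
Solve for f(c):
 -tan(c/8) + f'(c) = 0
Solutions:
 f(c) = C1 - 8*log(cos(c/8))


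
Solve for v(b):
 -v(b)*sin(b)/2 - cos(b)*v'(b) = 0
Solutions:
 v(b) = C1*sqrt(cos(b))


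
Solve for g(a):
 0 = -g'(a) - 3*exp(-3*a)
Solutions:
 g(a) = C1 + exp(-3*a)


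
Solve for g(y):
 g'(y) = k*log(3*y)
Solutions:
 g(y) = C1 + k*y*log(y) - k*y + k*y*log(3)


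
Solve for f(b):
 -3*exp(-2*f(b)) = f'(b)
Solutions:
 f(b) = log(-sqrt(C1 - 6*b))
 f(b) = log(C1 - 6*b)/2


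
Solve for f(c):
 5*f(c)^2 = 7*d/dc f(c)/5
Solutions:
 f(c) = -7/(C1 + 25*c)


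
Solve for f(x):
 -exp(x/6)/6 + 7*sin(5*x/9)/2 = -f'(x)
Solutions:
 f(x) = C1 + exp(x/6) + 63*cos(5*x/9)/10


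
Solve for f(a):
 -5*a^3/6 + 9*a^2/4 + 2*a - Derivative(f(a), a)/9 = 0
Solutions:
 f(a) = C1 - 15*a^4/8 + 27*a^3/4 + 9*a^2


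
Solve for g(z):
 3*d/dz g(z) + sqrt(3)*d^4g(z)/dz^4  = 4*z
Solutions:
 g(z) = C1 + C4*exp(-3^(1/6)*z) + 2*z^2/3 + (C2*sin(3^(2/3)*z/2) + C3*cos(3^(2/3)*z/2))*exp(3^(1/6)*z/2)


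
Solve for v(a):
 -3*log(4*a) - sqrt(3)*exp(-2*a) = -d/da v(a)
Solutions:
 v(a) = C1 + 3*a*log(a) + 3*a*(-1 + 2*log(2)) - sqrt(3)*exp(-2*a)/2


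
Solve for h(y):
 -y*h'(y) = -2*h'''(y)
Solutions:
 h(y) = C1 + Integral(C2*airyai(2^(2/3)*y/2) + C3*airybi(2^(2/3)*y/2), y)


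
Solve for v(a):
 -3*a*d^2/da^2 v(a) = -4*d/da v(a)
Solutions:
 v(a) = C1 + C2*a^(7/3)


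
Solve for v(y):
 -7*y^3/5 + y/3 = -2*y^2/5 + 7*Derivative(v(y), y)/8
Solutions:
 v(y) = C1 - 2*y^4/5 + 16*y^3/105 + 4*y^2/21


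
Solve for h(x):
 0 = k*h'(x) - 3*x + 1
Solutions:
 h(x) = C1 + 3*x^2/(2*k) - x/k


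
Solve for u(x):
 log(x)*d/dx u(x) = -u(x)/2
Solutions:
 u(x) = C1*exp(-li(x)/2)


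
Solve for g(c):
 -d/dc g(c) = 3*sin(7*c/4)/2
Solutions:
 g(c) = C1 + 6*cos(7*c/4)/7


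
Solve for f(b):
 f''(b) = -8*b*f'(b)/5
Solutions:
 f(b) = C1 + C2*erf(2*sqrt(5)*b/5)


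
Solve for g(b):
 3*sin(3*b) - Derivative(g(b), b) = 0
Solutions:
 g(b) = C1 - cos(3*b)


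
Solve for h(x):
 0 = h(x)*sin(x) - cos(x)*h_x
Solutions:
 h(x) = C1/cos(x)


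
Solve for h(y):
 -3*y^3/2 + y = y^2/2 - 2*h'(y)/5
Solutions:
 h(y) = C1 + 15*y^4/16 + 5*y^3/12 - 5*y^2/4


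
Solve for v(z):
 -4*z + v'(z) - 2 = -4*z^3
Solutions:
 v(z) = C1 - z^4 + 2*z^2 + 2*z


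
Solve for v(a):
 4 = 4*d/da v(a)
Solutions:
 v(a) = C1 + a


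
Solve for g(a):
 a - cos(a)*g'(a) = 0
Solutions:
 g(a) = C1 + Integral(a/cos(a), a)


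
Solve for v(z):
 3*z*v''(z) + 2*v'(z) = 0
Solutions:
 v(z) = C1 + C2*z^(1/3)


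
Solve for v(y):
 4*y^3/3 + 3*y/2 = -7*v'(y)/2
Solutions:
 v(y) = C1 - 2*y^4/21 - 3*y^2/14


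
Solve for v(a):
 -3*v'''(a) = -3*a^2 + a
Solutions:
 v(a) = C1 + C2*a + C3*a^2 + a^5/60 - a^4/72


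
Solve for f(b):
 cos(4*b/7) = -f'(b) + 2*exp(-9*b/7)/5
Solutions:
 f(b) = C1 - 7*sin(4*b/7)/4 - 14*exp(-9*b/7)/45


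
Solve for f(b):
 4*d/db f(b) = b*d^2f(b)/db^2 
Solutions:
 f(b) = C1 + C2*b^5


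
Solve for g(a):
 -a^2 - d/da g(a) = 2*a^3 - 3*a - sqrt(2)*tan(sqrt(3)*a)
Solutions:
 g(a) = C1 - a^4/2 - a^3/3 + 3*a^2/2 - sqrt(6)*log(cos(sqrt(3)*a))/3


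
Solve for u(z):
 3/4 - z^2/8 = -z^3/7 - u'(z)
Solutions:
 u(z) = C1 - z^4/28 + z^3/24 - 3*z/4


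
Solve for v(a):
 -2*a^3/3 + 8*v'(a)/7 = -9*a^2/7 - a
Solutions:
 v(a) = C1 + 7*a^4/48 - 3*a^3/8 - 7*a^2/16


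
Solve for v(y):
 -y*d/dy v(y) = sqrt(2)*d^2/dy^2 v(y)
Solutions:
 v(y) = C1 + C2*erf(2^(1/4)*y/2)


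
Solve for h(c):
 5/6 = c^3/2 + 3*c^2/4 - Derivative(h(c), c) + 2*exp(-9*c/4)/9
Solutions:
 h(c) = C1 + c^4/8 + c^3/4 - 5*c/6 - 8*exp(-9*c/4)/81


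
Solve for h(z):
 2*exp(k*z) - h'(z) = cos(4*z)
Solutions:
 h(z) = C1 - sin(4*z)/4 + 2*exp(k*z)/k


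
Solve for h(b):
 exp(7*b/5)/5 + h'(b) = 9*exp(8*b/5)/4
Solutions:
 h(b) = C1 + 45*exp(8*b/5)/32 - exp(7*b/5)/7


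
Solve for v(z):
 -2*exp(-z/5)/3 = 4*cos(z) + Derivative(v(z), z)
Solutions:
 v(z) = C1 - 4*sin(z) + 10*exp(-z/5)/3


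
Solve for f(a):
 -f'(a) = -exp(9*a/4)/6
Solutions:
 f(a) = C1 + 2*exp(9*a/4)/27


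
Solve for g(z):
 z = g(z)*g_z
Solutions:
 g(z) = -sqrt(C1 + z^2)
 g(z) = sqrt(C1 + z^2)


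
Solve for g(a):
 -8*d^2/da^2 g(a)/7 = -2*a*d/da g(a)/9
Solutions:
 g(a) = C1 + C2*erfi(sqrt(14)*a/12)


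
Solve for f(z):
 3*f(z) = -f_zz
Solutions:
 f(z) = C1*sin(sqrt(3)*z) + C2*cos(sqrt(3)*z)


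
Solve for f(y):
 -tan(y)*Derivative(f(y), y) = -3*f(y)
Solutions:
 f(y) = C1*sin(y)^3


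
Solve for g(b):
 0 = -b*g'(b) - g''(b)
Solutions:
 g(b) = C1 + C2*erf(sqrt(2)*b/2)


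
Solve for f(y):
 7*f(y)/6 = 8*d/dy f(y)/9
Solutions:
 f(y) = C1*exp(21*y/16)


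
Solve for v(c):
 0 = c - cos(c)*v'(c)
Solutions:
 v(c) = C1 + Integral(c/cos(c), c)


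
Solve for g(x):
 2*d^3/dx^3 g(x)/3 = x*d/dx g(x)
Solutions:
 g(x) = C1 + Integral(C2*airyai(2^(2/3)*3^(1/3)*x/2) + C3*airybi(2^(2/3)*3^(1/3)*x/2), x)


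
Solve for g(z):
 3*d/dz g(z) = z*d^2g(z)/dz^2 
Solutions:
 g(z) = C1 + C2*z^4


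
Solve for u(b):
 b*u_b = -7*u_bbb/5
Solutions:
 u(b) = C1 + Integral(C2*airyai(-5^(1/3)*7^(2/3)*b/7) + C3*airybi(-5^(1/3)*7^(2/3)*b/7), b)


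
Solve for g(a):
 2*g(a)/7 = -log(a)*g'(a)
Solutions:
 g(a) = C1*exp(-2*li(a)/7)


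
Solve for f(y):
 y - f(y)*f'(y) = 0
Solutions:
 f(y) = -sqrt(C1 + y^2)
 f(y) = sqrt(C1 + y^2)


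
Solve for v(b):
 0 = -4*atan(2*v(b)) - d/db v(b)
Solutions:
 Integral(1/atan(2*_y), (_y, v(b))) = C1 - 4*b


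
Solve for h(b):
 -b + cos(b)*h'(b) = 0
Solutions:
 h(b) = C1 + Integral(b/cos(b), b)


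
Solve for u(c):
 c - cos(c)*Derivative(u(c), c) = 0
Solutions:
 u(c) = C1 + Integral(c/cos(c), c)


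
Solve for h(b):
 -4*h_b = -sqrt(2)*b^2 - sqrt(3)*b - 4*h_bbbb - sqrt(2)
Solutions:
 h(b) = C1 + C4*exp(b) + sqrt(2)*b^3/12 + sqrt(3)*b^2/8 + sqrt(2)*b/4 + (C2*sin(sqrt(3)*b/2) + C3*cos(sqrt(3)*b/2))*exp(-b/2)


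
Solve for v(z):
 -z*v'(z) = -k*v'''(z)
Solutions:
 v(z) = C1 + Integral(C2*airyai(z*(1/k)^(1/3)) + C3*airybi(z*(1/k)^(1/3)), z)


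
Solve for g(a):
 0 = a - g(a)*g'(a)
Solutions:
 g(a) = -sqrt(C1 + a^2)
 g(a) = sqrt(C1 + a^2)


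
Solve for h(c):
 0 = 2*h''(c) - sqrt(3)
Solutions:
 h(c) = C1 + C2*c + sqrt(3)*c^2/4


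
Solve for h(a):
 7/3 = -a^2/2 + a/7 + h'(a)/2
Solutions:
 h(a) = C1 + a^3/3 - a^2/7 + 14*a/3


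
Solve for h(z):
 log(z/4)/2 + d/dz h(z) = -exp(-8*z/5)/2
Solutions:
 h(z) = C1 - z*log(z)/2 + z*(1/2 + log(2)) + 5*exp(-8*z/5)/16


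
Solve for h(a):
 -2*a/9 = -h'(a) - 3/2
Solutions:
 h(a) = C1 + a^2/9 - 3*a/2


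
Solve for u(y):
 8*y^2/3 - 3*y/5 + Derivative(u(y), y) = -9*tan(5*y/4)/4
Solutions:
 u(y) = C1 - 8*y^3/9 + 3*y^2/10 + 9*log(cos(5*y/4))/5


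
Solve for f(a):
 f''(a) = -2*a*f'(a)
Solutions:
 f(a) = C1 + C2*erf(a)


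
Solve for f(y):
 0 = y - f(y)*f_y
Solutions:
 f(y) = -sqrt(C1 + y^2)
 f(y) = sqrt(C1 + y^2)


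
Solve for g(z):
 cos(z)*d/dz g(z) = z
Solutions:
 g(z) = C1 + Integral(z/cos(z), z)


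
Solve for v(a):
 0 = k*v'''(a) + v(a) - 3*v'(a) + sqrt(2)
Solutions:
 v(a) = C1*exp(-2^(1/3)*a*(2^(1/3)*(sqrt((1 - 4/k)/k^2) + 1/k)^(1/3)/2 + 1/(k*(sqrt((1 - 4/k)/k^2) + 1/k)^(1/3)))) + C2*exp(2^(1/3)*a*(2^(1/3)*(sqrt((1 - 4/k)/k^2) + 1/k)^(1/3)/4 - 2^(1/3)*sqrt(3)*I*(sqrt((1 - 4/k)/k^2) + 1/k)^(1/3)/4 - 2/(k*(-1 + sqrt(3)*I)*(sqrt((1 - 4/k)/k^2) + 1/k)^(1/3)))) + C3*exp(2^(1/3)*a*(2^(1/3)*(sqrt((1 - 4/k)/k^2) + 1/k)^(1/3)/4 + 2^(1/3)*sqrt(3)*I*(sqrt((1 - 4/k)/k^2) + 1/k)^(1/3)/4 + 2/(k*(1 + sqrt(3)*I)*(sqrt((1 - 4/k)/k^2) + 1/k)^(1/3)))) - sqrt(2)


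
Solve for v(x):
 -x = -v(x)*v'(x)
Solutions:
 v(x) = -sqrt(C1 + x^2)
 v(x) = sqrt(C1 + x^2)


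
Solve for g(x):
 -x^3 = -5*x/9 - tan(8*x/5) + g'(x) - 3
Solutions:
 g(x) = C1 - x^4/4 + 5*x^2/18 + 3*x - 5*log(cos(8*x/5))/8


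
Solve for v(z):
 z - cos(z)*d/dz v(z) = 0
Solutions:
 v(z) = C1 + Integral(z/cos(z), z)


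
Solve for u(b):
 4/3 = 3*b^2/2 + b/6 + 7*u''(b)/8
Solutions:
 u(b) = C1 + C2*b - b^4/7 - 2*b^3/63 + 16*b^2/21


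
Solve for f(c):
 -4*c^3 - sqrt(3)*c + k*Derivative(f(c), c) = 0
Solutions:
 f(c) = C1 + c^4/k + sqrt(3)*c^2/(2*k)


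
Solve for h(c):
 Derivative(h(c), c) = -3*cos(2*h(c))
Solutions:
 h(c) = -asin((C1 + exp(12*c))/(C1 - exp(12*c)))/2 + pi/2
 h(c) = asin((C1 + exp(12*c))/(C1 - exp(12*c)))/2


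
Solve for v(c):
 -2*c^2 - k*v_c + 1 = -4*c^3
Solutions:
 v(c) = C1 + c^4/k - 2*c^3/(3*k) + c/k


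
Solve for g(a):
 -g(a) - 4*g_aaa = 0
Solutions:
 g(a) = C3*exp(-2^(1/3)*a/2) + (C1*sin(2^(1/3)*sqrt(3)*a/4) + C2*cos(2^(1/3)*sqrt(3)*a/4))*exp(2^(1/3)*a/4)


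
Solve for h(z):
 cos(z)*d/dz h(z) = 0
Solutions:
 h(z) = C1


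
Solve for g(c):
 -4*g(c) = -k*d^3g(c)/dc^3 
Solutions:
 g(c) = C1*exp(2^(2/3)*c*(1/k)^(1/3)) + C2*exp(2^(2/3)*c*(-1 + sqrt(3)*I)*(1/k)^(1/3)/2) + C3*exp(-2^(2/3)*c*(1 + sqrt(3)*I)*(1/k)^(1/3)/2)
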